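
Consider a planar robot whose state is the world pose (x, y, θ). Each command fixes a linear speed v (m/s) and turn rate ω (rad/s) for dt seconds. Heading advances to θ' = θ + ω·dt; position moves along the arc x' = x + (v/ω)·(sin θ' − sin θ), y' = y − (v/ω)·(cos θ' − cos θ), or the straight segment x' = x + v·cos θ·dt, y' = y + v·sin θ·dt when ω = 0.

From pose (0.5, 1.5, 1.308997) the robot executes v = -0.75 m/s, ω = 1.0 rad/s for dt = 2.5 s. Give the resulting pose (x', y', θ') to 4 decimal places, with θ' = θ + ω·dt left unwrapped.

(1.6887, 0.7168, 3.8090)

θ' = 1.3090 + 1.0·2.5 = 3.8090
R = v/ω = -0.75/1.0 = -0.7500
x' = 0.5 + -0.7500·(sin 3.8090 − sin 1.3090) = 1.6887
y' = 1.5 − -0.7500·(cos 3.8090 − cos 1.3090) = 0.7168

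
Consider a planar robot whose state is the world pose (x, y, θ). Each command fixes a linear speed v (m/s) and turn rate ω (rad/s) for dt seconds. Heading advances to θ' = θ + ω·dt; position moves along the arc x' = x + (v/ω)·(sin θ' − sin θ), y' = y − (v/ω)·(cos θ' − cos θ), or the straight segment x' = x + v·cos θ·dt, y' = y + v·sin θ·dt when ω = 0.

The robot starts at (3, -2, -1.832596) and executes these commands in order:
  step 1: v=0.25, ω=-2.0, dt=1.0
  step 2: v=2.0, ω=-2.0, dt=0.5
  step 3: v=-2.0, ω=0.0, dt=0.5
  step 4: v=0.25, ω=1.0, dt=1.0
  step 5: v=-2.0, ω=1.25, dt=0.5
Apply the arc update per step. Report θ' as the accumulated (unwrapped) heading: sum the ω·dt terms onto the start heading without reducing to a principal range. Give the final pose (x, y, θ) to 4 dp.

(3.1495, -2.3071, -3.2076)

step 1: θ'=-3.8326 (R=-0.1250) → pose (2.7996, -2.0640, -3.8326)
step 2: θ'=-4.8326 (R=-1.0000) → pose (2.4441, -1.1734, -4.8326)
step 3: θ'=-4.8326 (straight) → pose (2.3242, -2.1662, -4.8326)
step 4: θ'=-3.8326 (R=0.2500) → pose (2.2353, -1.9436, -3.8326)
step 5: θ'=-3.2076 (R=-1.6000) → pose (3.1495, -2.3071, -3.2076)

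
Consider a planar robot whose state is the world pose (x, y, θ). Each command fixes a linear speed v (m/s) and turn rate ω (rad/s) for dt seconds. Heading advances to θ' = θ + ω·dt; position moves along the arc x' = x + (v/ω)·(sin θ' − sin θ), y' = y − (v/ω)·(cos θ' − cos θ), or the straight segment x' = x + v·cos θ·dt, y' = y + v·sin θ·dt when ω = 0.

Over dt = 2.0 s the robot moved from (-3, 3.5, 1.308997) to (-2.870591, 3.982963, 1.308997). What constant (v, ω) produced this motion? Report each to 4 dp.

Δθ = 1.308997 − 1.308997 = 0.000000
ω = Δθ/dt = 0.000000/2.0 = 0.0000
ω = 0 → v = (Δx·cos θ + Δy·sin θ)/dt = 0.2500

v = 0.2500, ω = 0.0000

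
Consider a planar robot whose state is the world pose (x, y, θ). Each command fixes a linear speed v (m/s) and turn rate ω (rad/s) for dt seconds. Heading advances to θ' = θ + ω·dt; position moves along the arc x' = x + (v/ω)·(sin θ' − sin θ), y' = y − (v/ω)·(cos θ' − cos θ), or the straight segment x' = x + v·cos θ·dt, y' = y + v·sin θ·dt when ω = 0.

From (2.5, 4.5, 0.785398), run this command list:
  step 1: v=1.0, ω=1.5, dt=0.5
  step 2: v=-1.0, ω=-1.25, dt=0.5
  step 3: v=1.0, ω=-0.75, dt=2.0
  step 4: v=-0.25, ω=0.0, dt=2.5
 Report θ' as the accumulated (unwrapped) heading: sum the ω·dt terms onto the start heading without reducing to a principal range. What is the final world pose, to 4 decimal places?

(3.8020, 5.1232, -0.5896)

step 1: θ'=1.5354 (R=0.6667) → pose (2.6948, 4.9478, 1.5354)
step 2: θ'=0.9104 (R=0.8000) → pose (2.5271, 4.4854, 0.9104)
step 3: θ'=-0.5896 (R=-1.3333) → pose (4.3215, 4.7757, -0.5896)
step 4: θ'=-0.5896 (straight) → pose (3.8020, 5.1232, -0.5896)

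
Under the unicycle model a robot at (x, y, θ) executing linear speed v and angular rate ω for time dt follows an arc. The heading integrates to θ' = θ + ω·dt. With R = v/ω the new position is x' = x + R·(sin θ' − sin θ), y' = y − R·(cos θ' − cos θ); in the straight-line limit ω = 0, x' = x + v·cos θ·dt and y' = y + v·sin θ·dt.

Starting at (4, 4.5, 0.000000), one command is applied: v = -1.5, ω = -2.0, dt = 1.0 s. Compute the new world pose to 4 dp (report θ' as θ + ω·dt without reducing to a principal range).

θ' = 0.0000 + -2.0·1.0 = -2.0000
R = v/ω = -1.5/-2.0 = 0.7500
x' = 4 + 0.7500·(sin -2.0000 − sin 0.0000) = 3.3180
y' = 4.5 − 0.7500·(cos -2.0000 − cos 0.0000) = 5.5621

(3.3180, 5.5621, -2.0000)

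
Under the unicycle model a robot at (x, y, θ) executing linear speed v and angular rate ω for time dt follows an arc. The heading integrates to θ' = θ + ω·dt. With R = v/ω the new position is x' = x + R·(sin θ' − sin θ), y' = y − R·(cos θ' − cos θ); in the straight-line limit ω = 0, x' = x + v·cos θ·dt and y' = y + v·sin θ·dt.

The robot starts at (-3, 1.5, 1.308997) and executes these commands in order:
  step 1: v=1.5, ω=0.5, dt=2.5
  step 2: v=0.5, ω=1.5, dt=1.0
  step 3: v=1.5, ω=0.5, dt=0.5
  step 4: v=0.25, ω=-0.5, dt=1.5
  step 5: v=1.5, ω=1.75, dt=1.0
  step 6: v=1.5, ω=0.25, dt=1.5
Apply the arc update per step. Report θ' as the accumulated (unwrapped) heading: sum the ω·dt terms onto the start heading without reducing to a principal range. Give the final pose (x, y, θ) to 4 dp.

(-4.1115, 0.9502, 5.6840)

step 1: θ'=2.5590 (R=3.0000) → pose (-4.2472, 4.7816, 2.5590)
step 2: θ'=4.0590 (R=0.3333) → pose (-4.6953, 4.7059, 4.0590)
step 3: θ'=4.3090 (R=3.0000) → pose (-5.0724, 4.0598, 4.3090)
step 4: θ'=3.5590 (R=-0.5000) → pose (-5.3296, 3.7990, 3.5590)
step 5: θ'=5.3090 (R=0.8571) → pose (-5.6912, 2.5339, 5.3090)
step 6: θ'=5.6840 (R=6.0000) → pose (-4.1115, 0.9502, 5.6840)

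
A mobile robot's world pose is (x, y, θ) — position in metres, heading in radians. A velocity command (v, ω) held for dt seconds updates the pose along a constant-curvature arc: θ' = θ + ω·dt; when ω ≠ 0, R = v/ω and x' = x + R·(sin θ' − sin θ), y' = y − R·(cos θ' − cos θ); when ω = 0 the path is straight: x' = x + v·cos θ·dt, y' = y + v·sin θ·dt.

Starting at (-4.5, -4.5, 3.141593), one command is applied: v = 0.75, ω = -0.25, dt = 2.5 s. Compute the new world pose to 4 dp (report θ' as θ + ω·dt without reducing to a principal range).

θ' = 3.1416 + -0.25·2.5 = 2.5166
R = v/ω = 0.75/-0.25 = -3.0000
x' = -4.5 + -3.0000·(sin 2.5166 − sin 3.1416) = -6.2553
y' = -4.5 − -3.0000·(cos 2.5166 − cos 3.1416) = -3.9329

(-6.2553, -3.9329, 2.5166)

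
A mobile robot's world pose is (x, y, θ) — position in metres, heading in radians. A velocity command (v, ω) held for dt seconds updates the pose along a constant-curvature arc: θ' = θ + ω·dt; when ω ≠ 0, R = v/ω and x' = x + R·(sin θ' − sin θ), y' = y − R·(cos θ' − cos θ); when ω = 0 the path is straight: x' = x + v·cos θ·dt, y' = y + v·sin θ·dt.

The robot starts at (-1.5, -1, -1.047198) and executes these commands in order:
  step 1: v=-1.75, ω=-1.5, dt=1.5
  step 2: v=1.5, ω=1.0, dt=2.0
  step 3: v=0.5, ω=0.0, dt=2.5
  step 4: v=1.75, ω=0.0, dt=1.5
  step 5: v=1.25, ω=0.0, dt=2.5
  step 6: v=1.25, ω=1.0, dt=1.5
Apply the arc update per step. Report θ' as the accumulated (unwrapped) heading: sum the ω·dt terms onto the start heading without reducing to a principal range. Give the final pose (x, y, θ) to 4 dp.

(1.3612, -8.7775, 0.2028)

step 1: θ'=-3.2972 (R=1.1667) → pose (-0.3088, 0.7359, -3.2972)
step 2: θ'=-1.2972 (R=1.5000) → pose (-1.9855, -1.1513, -1.2972)
step 3: θ'=-1.2972 (straight) → pose (-1.6478, -2.3548, -1.2972)
step 4: θ'=-1.2972 (straight) → pose (-0.9385, -4.8821, -1.2972)
step 5: θ'=-1.2972 (straight) → pose (-0.0941, -7.8909, -1.2972)
step 6: θ'=0.2028 (R=1.2500) → pose (1.3612, -8.7775, 0.2028)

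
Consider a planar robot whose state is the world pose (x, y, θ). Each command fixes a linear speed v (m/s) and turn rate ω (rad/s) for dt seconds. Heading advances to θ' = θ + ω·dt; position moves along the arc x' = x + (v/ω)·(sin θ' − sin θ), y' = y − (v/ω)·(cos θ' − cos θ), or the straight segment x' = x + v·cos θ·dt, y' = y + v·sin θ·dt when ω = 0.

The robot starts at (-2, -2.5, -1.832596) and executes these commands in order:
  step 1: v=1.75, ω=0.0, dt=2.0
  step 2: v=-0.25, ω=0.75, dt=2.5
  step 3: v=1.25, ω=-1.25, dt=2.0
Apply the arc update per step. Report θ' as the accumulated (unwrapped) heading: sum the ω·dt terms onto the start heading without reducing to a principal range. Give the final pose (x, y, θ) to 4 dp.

(-2.5677, -7.2356, -2.4576)

step 1: θ'=-1.8326 (straight) → pose (-2.9059, -5.8807, -1.8326)
step 2: θ'=0.0424 (R=-0.3333) → pose (-3.2420, -5.4614, 0.0424)
step 3: θ'=-2.4576 (R=-1.0000) → pose (-2.5677, -7.2356, -2.4576)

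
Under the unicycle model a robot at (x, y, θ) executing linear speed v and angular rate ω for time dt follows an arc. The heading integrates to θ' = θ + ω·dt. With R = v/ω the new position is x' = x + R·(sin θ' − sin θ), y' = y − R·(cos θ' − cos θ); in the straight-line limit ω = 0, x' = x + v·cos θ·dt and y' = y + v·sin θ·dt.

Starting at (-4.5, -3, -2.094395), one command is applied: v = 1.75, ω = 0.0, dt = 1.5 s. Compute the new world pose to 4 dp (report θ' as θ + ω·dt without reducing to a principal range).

(-5.8125, -5.2733, -2.0944)

θ' = -2.0944 + 0.0·1.5 = -2.0944
ω = 0 → straight: x' = -4.5 + 1.75·cos(-2.0944)·1.5 = -5.8125
y' = -3 + 1.75·sin(-2.0944)·1.5 = -5.2733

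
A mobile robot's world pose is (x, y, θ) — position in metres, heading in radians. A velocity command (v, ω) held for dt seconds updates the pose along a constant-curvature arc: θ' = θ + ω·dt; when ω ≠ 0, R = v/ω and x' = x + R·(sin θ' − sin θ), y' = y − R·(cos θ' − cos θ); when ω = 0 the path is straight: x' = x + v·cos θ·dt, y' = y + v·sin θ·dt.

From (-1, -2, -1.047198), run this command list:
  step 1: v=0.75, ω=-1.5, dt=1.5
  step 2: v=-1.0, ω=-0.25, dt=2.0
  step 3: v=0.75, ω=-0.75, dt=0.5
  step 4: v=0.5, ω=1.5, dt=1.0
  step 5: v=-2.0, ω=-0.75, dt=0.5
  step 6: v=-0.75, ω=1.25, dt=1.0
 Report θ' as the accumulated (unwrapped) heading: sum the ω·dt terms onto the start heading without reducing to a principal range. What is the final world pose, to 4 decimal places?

(1.1066, -2.3815, -1.7972)

step 1: θ'=-3.2972 (R=-0.5000) → pose (-1.5105, -2.7440, -3.2972)
step 2: θ'=-3.7972 (R=4.0000) → pose (0.3081, -3.5249, -3.7972)
step 3: θ'=-4.1722 (R=-1.0000) → pose (0.0602, -3.2465, -4.1722)
step 4: θ'=-2.6722 (R=0.3333) → pose (-0.3765, -3.1207, -2.6722)
step 5: θ'=-3.0472 (R=2.6667) → pose (0.5784, -2.8441, -3.0472)
step 6: θ'=-1.7972 (R=-0.6000) → pose (1.1066, -2.3815, -1.7972)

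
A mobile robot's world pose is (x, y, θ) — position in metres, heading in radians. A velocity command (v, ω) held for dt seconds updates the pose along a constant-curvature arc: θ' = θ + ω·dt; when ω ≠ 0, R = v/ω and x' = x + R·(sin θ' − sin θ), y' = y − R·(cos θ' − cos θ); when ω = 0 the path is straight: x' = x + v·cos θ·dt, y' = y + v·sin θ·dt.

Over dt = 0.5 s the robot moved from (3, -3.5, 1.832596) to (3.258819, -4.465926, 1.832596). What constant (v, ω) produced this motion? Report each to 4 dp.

v = -2.0000, ω = 0.0000

Δθ = 1.832596 − 1.832596 = 0.000000
ω = Δθ/dt = 0.000000/0.5 = 0.0000
ω = 0 → v = (Δx·cos θ + Δy·sin θ)/dt = -2.0000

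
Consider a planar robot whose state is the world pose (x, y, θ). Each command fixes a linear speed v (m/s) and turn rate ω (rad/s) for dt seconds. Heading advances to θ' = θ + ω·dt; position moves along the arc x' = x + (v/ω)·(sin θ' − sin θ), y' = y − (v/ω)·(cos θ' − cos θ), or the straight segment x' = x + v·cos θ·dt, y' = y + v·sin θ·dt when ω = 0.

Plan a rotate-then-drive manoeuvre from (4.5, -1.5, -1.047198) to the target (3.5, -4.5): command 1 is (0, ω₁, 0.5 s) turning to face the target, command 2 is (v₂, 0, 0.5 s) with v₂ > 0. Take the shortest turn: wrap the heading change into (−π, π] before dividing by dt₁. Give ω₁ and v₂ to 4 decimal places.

heading to target = atan2(-4.5−-1.5, 3.5−4.5) = -1.8925
Δθ = wrap(-1.8925 − -1.0472) = -0.8453; ω₁ = Δθ/dt₁ = -1.6907
distance = √((3.5−4.5)² + (-4.5−-1.5)²) = 3.1623; v₂ = distance/dt₂ = 6.3246

ω₁ = -1.6907, v₂ = 6.3246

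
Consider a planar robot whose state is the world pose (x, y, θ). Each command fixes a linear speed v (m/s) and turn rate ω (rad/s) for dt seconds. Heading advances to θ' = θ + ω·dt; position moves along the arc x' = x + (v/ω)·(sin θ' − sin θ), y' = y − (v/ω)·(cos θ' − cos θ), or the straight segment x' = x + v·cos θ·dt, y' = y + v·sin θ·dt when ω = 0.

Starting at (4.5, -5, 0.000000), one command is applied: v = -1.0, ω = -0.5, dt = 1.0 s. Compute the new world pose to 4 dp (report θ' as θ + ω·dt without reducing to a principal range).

(3.5411, -4.7552, -0.5000)

θ' = 0.0000 + -0.5·1.0 = -0.5000
R = v/ω = -1.0/-0.5 = 2.0000
x' = 4.5 + 2.0000·(sin -0.5000 − sin 0.0000) = 3.5411
y' = -5 − 2.0000·(cos -0.5000 − cos 0.0000) = -4.7552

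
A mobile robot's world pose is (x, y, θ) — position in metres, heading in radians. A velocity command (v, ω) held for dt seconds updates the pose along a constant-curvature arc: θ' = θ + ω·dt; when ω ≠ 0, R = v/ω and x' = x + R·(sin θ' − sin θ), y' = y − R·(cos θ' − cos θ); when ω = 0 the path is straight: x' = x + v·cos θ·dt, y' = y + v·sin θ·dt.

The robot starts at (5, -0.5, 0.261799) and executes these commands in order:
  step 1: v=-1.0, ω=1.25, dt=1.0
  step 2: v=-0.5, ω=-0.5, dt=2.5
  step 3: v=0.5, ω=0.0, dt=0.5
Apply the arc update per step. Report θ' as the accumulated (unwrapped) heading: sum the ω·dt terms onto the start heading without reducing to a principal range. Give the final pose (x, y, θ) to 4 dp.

(3.9105, -2.0678, 0.2618)

step 1: θ'=1.5118 (R=-0.8000) → pose (4.4084, -1.2256, 1.5118)
step 2: θ'=0.2618 (R=1.0000) → pose (3.6690, -2.1325, 0.2618)
step 3: θ'=0.2618 (straight) → pose (3.9105, -2.0678, 0.2618)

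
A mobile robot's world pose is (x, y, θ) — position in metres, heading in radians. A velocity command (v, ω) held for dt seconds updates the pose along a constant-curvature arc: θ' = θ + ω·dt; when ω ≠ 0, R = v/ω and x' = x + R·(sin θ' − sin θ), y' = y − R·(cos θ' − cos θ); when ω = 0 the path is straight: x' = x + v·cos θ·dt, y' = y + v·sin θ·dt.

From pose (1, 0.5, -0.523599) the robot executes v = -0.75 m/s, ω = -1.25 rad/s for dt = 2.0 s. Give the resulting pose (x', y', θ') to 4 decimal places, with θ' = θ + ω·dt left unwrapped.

θ' = -0.5236 + -1.25·2.0 = -3.0236
R = v/ω = -0.75/-1.25 = 0.6000
x' = 1 + 0.6000·(sin -3.0236 − sin -0.5236) = 1.2294
y' = 0.5 − 0.6000·(cos -3.0236 − cos -0.5236) = 1.6154

(1.2294, 1.6154, -3.0236)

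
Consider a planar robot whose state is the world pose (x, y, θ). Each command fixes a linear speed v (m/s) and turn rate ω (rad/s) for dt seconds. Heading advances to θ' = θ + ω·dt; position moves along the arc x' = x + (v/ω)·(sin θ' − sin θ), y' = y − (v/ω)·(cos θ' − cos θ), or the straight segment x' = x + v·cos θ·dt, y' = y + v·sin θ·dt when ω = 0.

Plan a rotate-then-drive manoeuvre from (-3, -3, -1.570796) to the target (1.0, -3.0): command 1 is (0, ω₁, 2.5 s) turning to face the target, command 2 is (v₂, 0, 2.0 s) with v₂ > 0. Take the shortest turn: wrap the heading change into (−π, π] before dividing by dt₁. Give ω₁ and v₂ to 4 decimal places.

ω₁ = 0.6283, v₂ = 2.0000

heading to target = atan2(-3−-3, 1−-3) = 0.0000
Δθ = wrap(0.0000 − -1.5708) = 1.5708; ω₁ = Δθ/dt₁ = 0.6283
distance = √((1−-3)² + (-3−-3)²) = 4.0000; v₂ = distance/dt₂ = 2.0000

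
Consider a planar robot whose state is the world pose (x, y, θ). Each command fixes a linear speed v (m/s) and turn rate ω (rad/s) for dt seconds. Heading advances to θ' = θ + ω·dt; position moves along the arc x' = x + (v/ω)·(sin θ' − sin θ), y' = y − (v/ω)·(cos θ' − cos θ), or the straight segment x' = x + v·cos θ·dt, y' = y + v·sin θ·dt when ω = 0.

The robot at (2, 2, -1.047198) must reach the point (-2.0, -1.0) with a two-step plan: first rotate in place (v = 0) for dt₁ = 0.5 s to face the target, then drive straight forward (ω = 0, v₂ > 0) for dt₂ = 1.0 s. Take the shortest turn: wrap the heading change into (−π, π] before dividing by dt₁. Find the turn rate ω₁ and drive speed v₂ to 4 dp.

ω₁ = -2.9018, v₂ = 5.0000

heading to target = atan2(-1−2, -2−2) = -2.4981
Δθ = wrap(-2.4981 − -1.0472) = -1.4509; ω₁ = Δθ/dt₁ = -2.9018
distance = √((-2−2)² + (-1−2)²) = 5.0000; v₂ = distance/dt₂ = 5.0000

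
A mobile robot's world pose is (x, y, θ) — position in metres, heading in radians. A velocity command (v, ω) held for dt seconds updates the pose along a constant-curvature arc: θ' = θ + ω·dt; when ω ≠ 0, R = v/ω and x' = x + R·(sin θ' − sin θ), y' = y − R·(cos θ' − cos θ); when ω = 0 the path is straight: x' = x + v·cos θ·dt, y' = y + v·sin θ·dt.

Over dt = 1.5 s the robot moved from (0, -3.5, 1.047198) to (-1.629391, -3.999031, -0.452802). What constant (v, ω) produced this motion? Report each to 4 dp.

v = -1.2500, ω = -1.0000

Δθ = -0.452802 − 1.047198 = -1.500000
ω = Δθ/dt = -1.500000/1.5 = -1.0000
R = Δx/(sin θ' − sin θ) = 1.2500
v = R·ω = 1.2500·-1.0000 = -1.2500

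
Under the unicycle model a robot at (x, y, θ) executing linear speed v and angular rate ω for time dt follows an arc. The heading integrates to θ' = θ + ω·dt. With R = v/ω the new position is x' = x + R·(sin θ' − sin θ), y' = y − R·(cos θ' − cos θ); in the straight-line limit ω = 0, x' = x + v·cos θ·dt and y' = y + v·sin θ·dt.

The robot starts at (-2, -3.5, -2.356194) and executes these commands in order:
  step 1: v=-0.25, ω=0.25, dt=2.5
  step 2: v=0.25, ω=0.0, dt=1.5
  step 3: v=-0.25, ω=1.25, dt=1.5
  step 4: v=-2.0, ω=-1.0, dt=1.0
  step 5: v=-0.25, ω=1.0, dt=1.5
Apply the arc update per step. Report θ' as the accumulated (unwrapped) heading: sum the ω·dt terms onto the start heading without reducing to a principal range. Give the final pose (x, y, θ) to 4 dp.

(-4.1422, -2.3881, 0.6438)

step 1: θ'=-1.7312 (R=-1.0000) → pose (-1.7199, -2.9526, -1.7312)
step 2: θ'=-1.7312 (straight) → pose (-1.7798, -3.3228, -1.7312)
step 3: θ'=0.1438 (R=-0.2000) → pose (-2.0059, -3.0929, 0.1438)
step 4: θ'=-0.8562 (R=2.0000) → pose (-3.8033, -2.4242, -0.8562)
step 5: θ'=0.6438 (R=-0.2500) → pose (-4.1422, -2.3881, 0.6438)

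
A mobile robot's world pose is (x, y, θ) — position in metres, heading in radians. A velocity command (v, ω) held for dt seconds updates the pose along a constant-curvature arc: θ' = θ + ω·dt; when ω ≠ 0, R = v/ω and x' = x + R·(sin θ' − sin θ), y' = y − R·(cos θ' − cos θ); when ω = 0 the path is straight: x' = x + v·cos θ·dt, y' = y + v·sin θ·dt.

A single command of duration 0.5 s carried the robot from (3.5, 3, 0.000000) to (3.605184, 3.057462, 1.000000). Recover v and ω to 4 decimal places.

Δθ = 1.000000 − 0.000000 = 1.000000
ω = Δθ/dt = 1.000000/0.5 = 2.0000
R = Δx/(sin θ' − sin θ) = 0.1250
v = R·ω = 0.1250·2.0000 = 0.2500

v = 0.2500, ω = 2.0000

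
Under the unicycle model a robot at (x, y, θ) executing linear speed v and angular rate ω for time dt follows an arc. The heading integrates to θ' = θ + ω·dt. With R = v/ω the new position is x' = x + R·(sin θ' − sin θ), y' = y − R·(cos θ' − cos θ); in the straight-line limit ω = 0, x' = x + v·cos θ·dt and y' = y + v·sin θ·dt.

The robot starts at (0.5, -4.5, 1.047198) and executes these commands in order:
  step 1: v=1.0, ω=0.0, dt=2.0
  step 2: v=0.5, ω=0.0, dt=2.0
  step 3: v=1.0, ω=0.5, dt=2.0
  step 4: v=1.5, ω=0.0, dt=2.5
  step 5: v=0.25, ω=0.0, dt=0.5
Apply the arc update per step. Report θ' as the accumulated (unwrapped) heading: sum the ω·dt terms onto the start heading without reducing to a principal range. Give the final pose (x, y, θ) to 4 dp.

step 1: θ'=1.0472 (straight) → pose (1.5000, -2.7679, 1.0472)
step 2: θ'=1.0472 (straight) → pose (2.0000, -1.9019, 1.0472)
step 3: θ'=2.0472 (R=2.0000) → pose (2.0452, 0.0152, 2.0472)
step 4: θ'=2.0472 (straight) → pose (0.3256, 3.3477, 2.0472)
step 5: θ'=2.0472 (straight) → pose (0.2682, 3.4588, 2.0472)

(0.2682, 3.4588, 2.0472)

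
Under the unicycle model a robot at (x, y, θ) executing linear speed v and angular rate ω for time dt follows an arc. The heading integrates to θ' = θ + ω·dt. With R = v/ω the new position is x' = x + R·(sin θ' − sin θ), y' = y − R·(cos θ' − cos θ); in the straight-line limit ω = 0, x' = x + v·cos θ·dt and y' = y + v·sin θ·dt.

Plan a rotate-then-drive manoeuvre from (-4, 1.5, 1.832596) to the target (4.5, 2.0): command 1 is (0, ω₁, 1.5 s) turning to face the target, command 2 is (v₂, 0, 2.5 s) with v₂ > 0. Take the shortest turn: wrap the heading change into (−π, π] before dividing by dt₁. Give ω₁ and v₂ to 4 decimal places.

heading to target = atan2(2−1.5, 4.5−-4) = 0.0588
Δθ = wrap(0.0588 − 1.8326) = -1.7738; ω₁ = Δθ/dt₁ = -1.1826
distance = √((4.5−-4)² + (2−1.5)²) = 8.5147; v₂ = distance/dt₂ = 3.4059

ω₁ = -1.1826, v₂ = 3.4059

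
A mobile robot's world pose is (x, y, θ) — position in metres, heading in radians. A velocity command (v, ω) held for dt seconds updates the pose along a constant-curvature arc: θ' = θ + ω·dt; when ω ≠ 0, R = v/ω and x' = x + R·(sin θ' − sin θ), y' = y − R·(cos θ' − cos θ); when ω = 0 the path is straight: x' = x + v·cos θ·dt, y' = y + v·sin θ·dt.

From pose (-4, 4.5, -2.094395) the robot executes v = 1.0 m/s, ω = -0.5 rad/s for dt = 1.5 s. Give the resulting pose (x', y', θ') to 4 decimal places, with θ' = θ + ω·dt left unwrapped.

θ' = -2.0944 + -0.5·1.5 = -2.8444
R = v/ω = 1.0/-0.5 = -2.0000
x' = -4 + -2.0000·(sin -2.8444 − sin -2.0944) = -5.1464
y' = 4.5 − -2.0000·(cos -2.8444 − cos -2.0944) = 3.5877

(-5.1464, 3.5877, -2.8444)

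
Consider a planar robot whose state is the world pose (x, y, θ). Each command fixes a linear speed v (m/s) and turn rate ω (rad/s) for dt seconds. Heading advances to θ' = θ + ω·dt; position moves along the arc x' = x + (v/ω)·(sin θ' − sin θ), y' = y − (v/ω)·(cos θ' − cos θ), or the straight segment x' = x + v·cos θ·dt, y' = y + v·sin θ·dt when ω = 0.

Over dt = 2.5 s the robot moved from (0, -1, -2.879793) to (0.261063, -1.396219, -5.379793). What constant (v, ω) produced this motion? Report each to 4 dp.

Δθ = -5.379793 − -2.879793 = -2.500000
ω = Δθ/dt = -2.500000/2.5 = -1.0000
R = −Δy/(cos θ' − cos θ) = 0.2500
v = R·ω = 0.2500·-1.0000 = -0.2500

v = -0.2500, ω = -1.0000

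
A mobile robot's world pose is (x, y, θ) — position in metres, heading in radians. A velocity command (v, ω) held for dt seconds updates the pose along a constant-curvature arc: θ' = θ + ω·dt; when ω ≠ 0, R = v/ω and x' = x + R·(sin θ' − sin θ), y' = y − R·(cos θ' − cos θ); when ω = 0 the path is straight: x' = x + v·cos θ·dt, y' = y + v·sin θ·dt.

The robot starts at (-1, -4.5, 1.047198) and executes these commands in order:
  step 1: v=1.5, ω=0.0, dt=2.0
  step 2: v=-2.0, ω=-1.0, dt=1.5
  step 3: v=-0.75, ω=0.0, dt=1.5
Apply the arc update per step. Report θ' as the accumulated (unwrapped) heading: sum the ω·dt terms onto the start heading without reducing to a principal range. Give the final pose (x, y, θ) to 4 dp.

(-3.1187, -2.2082, -0.4528)

step 1: θ'=1.0472 (straight) → pose (0.5000, -1.9019, 1.0472)
step 2: θ'=-0.4528 (R=2.0000) → pose (-2.1070, -2.7004, -0.4528)
step 3: θ'=-0.4528 (straight) → pose (-3.1187, -2.2082, -0.4528)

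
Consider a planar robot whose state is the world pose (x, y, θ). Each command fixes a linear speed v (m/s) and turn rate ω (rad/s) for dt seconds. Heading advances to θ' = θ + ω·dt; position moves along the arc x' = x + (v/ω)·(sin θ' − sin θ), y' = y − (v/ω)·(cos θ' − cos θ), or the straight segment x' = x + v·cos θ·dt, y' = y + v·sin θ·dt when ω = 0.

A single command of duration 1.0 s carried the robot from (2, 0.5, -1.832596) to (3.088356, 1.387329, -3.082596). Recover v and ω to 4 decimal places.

v = -1.5000, ω = -1.2500

Δθ = -3.082596 − -1.832596 = -1.250000
ω = Δθ/dt = -1.250000/1.0 = -1.2500
R = Δx/(sin θ' − sin θ) = 1.2000
v = R·ω = 1.2000·-1.2500 = -1.5000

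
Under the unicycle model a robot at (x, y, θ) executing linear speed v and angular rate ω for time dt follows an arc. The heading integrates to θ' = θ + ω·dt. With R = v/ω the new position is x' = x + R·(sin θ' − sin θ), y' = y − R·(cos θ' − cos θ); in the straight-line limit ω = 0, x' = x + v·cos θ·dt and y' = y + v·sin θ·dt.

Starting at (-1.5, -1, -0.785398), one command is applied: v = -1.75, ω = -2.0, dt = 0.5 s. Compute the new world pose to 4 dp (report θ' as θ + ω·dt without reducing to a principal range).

(-1.7362, -0.1949, -1.7854)

θ' = -0.7854 + -2.0·0.5 = -1.7854
R = v/ω = -1.75/-2.0 = 0.8750
x' = -1.5 + 0.8750·(sin -1.7854 − sin -0.7854) = -1.7362
y' = -1 − 0.8750·(cos -1.7854 − cos -0.7854) = -0.1949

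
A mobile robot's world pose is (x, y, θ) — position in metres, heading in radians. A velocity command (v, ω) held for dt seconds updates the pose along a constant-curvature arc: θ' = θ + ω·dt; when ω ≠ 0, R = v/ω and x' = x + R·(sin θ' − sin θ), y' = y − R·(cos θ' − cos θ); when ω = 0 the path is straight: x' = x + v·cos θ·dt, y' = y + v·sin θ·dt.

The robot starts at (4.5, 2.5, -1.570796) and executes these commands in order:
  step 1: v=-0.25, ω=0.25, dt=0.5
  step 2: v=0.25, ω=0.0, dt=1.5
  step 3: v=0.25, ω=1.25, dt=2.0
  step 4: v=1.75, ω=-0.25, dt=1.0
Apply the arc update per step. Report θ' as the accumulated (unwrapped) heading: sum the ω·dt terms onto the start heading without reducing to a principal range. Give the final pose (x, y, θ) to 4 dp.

(5.9559, 3.5771, 0.8042)

step 1: θ'=-1.4458 (R=-1.0000) → pose (4.4922, 2.6247, -1.4458)
step 2: θ'=-1.4458 (straight) → pose (4.5390, 2.2526, -1.4458)
step 3: θ'=1.0542 (R=0.2000) → pose (4.9113, 2.1788, 1.0542)
step 4: θ'=0.8042 (R=-7.0000) → pose (5.9559, 3.5771, 0.8042)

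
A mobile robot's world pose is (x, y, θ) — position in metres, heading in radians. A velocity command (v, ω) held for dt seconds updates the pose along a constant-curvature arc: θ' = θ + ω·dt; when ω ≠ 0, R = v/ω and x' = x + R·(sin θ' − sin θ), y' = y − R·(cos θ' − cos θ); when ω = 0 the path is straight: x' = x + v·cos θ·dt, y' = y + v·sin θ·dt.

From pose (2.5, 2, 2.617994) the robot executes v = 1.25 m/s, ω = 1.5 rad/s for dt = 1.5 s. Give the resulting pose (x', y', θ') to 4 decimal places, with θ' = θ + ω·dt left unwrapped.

θ' = 2.6180 + 1.5·1.5 = 4.8680
R = v/ω = 1.25/1.5 = 0.8333
x' = 2.5 + 0.8333·(sin 4.8680 − sin 2.6180) = 1.2601
y' = 2 − 0.8333·(cos 4.8680 − cos 2.6180) = 1.1492

(1.2601, 1.1492, 4.8680)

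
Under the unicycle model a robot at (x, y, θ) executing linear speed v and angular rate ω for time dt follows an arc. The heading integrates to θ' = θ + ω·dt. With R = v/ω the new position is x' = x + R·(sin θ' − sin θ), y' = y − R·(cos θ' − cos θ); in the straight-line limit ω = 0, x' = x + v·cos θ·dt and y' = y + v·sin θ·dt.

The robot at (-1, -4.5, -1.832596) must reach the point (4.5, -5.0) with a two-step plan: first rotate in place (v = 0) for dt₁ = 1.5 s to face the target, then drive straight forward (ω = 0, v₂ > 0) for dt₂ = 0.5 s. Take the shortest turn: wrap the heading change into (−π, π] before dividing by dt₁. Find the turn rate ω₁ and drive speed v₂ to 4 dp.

ω₁ = 1.1613, v₂ = 11.0454

heading to target = atan2(-5−-4.5, 4.5−-1) = -0.0907
Δθ = wrap(-0.0907 − -1.8326) = 1.7419; ω₁ = Δθ/dt₁ = 1.1613
distance = √((4.5−-1)² + (-5−-4.5)²) = 5.5227; v₂ = distance/dt₂ = 11.0454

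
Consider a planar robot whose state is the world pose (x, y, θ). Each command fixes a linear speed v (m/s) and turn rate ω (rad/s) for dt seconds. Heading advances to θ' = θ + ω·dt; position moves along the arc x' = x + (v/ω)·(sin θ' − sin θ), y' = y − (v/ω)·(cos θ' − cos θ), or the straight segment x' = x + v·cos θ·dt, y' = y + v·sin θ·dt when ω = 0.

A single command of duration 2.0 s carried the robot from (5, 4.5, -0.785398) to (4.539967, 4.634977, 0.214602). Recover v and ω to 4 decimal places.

v = -0.2500, ω = 0.5000

Δθ = 0.214602 − -0.785398 = 1.000000
ω = Δθ/dt = 1.000000/2.0 = 0.5000
R = Δx/(sin θ' − sin θ) = -0.5000
v = R·ω = -0.5000·0.5000 = -0.2500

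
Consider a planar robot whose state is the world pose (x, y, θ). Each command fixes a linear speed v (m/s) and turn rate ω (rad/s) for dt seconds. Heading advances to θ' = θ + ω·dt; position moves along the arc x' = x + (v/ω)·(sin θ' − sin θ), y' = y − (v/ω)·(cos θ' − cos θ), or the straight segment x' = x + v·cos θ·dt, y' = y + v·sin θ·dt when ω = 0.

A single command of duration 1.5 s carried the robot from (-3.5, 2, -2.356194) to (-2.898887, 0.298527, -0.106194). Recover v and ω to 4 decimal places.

v = 1.5000, ω = 1.5000

Δθ = -0.106194 − -2.356194 = 2.250000
ω = Δθ/dt = 2.250000/1.5 = 1.5000
R = −Δy/(cos θ' − cos θ) = 1.0000
v = R·ω = 1.0000·1.5000 = 1.5000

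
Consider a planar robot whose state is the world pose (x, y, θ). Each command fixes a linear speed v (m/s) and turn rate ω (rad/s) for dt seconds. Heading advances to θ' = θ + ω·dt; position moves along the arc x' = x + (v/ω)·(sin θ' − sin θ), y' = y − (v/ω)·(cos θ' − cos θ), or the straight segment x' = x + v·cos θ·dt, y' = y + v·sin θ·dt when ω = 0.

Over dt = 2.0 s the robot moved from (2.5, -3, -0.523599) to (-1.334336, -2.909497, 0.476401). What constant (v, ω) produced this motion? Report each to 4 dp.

Δθ = 0.476401 − -0.523599 = 1.000000
ω = Δθ/dt = 1.000000/2.0 = 0.5000
R = Δx/(sin θ' − sin θ) = -4.0000
v = R·ω = -4.0000·0.5000 = -2.0000

v = -2.0000, ω = 0.5000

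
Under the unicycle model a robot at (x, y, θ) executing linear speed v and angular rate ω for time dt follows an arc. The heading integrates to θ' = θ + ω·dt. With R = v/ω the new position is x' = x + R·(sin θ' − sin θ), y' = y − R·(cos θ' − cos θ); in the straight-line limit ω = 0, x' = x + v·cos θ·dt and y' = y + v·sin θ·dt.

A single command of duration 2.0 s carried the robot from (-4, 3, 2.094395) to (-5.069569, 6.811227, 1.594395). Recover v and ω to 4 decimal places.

v = 2.0000, ω = -0.2500

Δθ = 1.594395 − 2.094395 = -0.500000
ω = Δθ/dt = -0.500000/2.0 = -0.2500
R = −Δy/(cos θ' − cos θ) = -8.0000
v = R·ω = -8.0000·-0.2500 = 2.0000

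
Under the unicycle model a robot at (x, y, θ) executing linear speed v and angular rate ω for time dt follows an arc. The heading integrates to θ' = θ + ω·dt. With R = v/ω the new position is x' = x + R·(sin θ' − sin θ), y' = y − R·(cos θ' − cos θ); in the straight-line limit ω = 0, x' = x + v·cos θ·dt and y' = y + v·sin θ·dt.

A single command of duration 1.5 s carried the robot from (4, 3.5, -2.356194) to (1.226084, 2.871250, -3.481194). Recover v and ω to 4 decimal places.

Δθ = -3.481194 − -2.356194 = -1.125000
ω = Δθ/dt = -1.125000/1.5 = -0.7500
R = Δx/(sin θ' − sin θ) = -2.6667
v = R·ω = -2.6667·-0.7500 = 2.0000

v = 2.0000, ω = -0.7500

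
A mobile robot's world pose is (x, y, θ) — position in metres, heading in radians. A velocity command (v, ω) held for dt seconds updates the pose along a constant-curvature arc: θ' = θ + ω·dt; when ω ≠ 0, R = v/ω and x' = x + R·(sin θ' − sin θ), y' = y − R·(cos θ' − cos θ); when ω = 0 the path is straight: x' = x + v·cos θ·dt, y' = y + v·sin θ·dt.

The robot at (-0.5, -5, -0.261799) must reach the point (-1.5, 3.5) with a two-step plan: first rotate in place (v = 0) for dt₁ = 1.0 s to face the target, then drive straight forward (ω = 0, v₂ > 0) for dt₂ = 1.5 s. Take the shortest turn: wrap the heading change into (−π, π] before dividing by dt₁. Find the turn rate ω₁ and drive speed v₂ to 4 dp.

ω₁ = 1.9497, v₂ = 5.7057

heading to target = atan2(3.5−-5, -1.5−-0.5) = 1.6879
Δθ = wrap(1.6879 − -0.2618) = 1.9497; ω₁ = Δθ/dt₁ = 1.9497
distance = √((-1.5−-0.5)² + (3.5−-5)²) = 8.5586; v₂ = distance/dt₂ = 5.7057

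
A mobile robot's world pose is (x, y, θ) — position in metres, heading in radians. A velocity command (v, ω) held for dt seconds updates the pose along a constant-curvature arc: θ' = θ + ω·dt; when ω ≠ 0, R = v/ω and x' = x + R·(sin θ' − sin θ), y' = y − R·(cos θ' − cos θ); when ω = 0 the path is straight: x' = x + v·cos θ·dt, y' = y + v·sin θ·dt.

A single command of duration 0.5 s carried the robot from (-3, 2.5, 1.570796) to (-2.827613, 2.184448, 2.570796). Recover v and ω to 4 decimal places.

v = -0.7500, ω = 2.0000

Δθ = 2.570796 − 1.570796 = 1.000000
ω = Δθ/dt = 1.000000/0.5 = 2.0000
R = −Δy/(cos θ' − cos θ) = -0.3750
v = R·ω = -0.3750·2.0000 = -0.7500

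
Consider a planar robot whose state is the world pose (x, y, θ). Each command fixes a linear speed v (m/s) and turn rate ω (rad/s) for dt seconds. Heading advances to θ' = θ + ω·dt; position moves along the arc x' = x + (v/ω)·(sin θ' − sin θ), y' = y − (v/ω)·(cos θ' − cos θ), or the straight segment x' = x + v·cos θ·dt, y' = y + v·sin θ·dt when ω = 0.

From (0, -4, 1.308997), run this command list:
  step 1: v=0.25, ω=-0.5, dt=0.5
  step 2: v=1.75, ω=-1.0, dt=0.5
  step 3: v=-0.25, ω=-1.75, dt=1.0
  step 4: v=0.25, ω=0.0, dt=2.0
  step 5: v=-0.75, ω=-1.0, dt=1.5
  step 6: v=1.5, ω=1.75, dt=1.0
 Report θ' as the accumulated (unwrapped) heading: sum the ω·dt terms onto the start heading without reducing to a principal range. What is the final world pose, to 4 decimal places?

step 1: θ'=1.0590 (R=-0.5000) → pose (0.0470, -3.8845, 1.0590)
step 2: θ'=0.5590 (R=-1.7500) → pose (0.6447, -3.2580, 0.5590)
step 3: θ'=-1.1910 (R=0.1429) → pose (0.4363, -3.1898, -1.1910)
step 4: θ'=-1.1910 (straight) → pose (0.6216, -3.6542, -1.1910)
step 5: θ'=-2.6910 (R=0.7500) → pose (0.9916, -2.7010, -2.6910)
step 6: θ'=-0.9410 (R=0.8571) → pose (0.6721, -3.9774, -0.9410)

(0.6721, -3.9774, -0.9410)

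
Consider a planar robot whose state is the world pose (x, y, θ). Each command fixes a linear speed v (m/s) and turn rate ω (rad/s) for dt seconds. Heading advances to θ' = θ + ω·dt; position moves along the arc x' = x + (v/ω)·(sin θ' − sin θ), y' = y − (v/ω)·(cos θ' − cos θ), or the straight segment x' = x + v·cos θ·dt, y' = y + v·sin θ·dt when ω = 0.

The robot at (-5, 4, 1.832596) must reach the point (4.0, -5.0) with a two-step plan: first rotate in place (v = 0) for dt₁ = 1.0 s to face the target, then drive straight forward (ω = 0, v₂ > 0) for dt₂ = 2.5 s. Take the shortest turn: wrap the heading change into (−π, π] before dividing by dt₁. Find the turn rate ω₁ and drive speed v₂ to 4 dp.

heading to target = atan2(-5−4, 4−-5) = -0.7854
Δθ = wrap(-0.7854 − 1.8326) = -2.6180; ω₁ = Δθ/dt₁ = -2.6180
distance = √((4−-5)² + (-5−4)²) = 12.7279; v₂ = distance/dt₂ = 5.0912

ω₁ = -2.6180, v₂ = 5.0912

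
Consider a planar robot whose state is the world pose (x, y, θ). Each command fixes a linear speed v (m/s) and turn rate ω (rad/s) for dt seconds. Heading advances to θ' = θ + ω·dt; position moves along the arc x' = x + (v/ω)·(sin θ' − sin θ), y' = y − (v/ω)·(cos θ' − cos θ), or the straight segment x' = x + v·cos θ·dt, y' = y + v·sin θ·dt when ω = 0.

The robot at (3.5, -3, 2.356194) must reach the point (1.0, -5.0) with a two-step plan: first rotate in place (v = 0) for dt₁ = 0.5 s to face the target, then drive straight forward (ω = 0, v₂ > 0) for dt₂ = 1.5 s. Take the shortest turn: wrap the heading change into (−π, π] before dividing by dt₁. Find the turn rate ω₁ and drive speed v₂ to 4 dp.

heading to target = atan2(-5−-3, 1−3.5) = -2.4669
Δθ = wrap(-2.4669 − 2.3562) = 1.4601; ω₁ = Δθ/dt₁ = 2.9203
distance = √((1−3.5)² + (-5−-3)²) = 3.2016; v₂ = distance/dt₂ = 2.1344

ω₁ = 2.9203, v₂ = 2.1344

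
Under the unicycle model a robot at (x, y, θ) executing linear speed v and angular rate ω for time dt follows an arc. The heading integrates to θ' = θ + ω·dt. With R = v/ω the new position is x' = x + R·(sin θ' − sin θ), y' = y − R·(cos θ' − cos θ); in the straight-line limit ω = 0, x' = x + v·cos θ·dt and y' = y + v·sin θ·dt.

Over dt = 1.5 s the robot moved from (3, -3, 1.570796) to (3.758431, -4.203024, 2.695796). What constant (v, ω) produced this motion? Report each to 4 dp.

v = -1.0000, ω = 0.7500

Δθ = 2.695796 − 1.570796 = 1.125000
ω = Δθ/dt = 1.125000/1.5 = 0.7500
R = −Δy/(cos θ' − cos θ) = -1.3333
v = R·ω = -1.3333·0.7500 = -1.0000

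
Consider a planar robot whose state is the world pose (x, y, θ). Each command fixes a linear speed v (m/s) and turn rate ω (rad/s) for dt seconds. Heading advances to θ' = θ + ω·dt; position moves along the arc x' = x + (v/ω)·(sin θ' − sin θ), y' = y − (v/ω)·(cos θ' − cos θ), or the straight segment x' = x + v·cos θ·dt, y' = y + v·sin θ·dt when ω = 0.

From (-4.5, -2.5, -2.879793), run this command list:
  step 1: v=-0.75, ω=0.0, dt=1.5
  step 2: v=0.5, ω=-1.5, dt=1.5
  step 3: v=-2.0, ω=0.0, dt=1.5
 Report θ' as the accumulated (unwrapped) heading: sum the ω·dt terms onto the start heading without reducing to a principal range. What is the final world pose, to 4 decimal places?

step 1: θ'=-2.8798 (straight) → pose (-3.4133, -2.2088, -2.8798)
step 2: θ'=-5.1298 (R=-0.3333) → pose (-3.8043, -1.7517, -5.1298)
step 3: θ'=-5.1298 (straight) → pose (-5.0205, -4.4942, -5.1298)

(-5.0205, -4.4942, -5.1298)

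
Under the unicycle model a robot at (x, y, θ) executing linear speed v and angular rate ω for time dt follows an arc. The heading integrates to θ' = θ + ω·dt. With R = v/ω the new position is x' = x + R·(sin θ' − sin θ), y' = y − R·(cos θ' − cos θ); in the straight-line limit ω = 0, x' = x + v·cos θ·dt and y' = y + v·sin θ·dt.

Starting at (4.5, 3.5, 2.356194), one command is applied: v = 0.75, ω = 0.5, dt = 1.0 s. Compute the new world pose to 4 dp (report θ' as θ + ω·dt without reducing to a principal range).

(3.8616, 3.8787, 2.8562)

θ' = 2.3562 + 0.5·1.0 = 2.8562
R = v/ω = 0.75/0.5 = 1.5000
x' = 4.5 + 1.5000·(sin 2.8562 − sin 2.3562) = 3.8616
y' = 3.5 − 1.5000·(cos 2.8562 − cos 2.3562) = 3.8787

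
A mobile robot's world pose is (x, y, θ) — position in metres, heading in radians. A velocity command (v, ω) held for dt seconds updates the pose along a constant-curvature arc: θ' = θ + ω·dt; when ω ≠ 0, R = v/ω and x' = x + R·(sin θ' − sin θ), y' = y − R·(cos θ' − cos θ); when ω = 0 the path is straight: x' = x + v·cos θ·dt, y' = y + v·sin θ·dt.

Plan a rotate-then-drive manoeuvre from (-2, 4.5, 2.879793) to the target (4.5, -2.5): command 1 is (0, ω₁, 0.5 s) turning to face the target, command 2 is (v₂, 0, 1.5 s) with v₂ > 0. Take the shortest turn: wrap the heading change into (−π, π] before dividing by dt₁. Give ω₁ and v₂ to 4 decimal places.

ω₁ = 5.1619, v₂ = 6.3683

heading to target = atan2(-2.5−4.5, 4.5−-2) = -0.8224
Δθ = wrap(-0.8224 − 2.8798) = 2.5810; ω₁ = Δθ/dt₁ = 5.1619
distance = √((4.5−-2)² + (-2.5−4.5)²) = 9.5525; v₂ = distance/dt₂ = 6.3683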